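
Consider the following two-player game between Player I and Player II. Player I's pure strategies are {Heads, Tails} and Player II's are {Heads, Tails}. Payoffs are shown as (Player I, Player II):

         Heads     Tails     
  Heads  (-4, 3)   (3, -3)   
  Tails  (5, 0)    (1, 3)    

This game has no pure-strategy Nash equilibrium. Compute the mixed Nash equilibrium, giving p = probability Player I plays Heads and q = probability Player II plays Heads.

For Player II to be willing to mix, Player II must be indifferent between Heads and Tails, which pins down Player I's mix.
  Player II's payoff to Heads: p·3 + (1−p)·0 = 3p
  Player II's payoff to Tails: p·(-3) + (1−p)·3 = -6p + 3
  3p = -6p + 3  ⇒  9p = 3  ⇒  p = 1/3.
In a mixed equilibrium Player I is indifferent between Heads and Tails; this condition fixes q.
  Player I's payoff from Heads: q·(-4) + (1−q)·3 = -7q + 3
  Player I's payoff from Tails: q·5 + (1−q)·1 = 4q + 1
  -7q + 3 = 4q + 1  ⇒  -11q = -2  ⇒  q = 2/11.

p = 1/3, q = 2/11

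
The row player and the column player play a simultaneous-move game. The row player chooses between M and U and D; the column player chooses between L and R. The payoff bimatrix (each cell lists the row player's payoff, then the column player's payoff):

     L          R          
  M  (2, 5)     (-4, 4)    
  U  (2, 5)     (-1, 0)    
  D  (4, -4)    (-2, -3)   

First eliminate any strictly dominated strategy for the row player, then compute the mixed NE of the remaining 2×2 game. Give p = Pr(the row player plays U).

The row player's strategy M is strictly dominated by D: 4 > 2 and -2 > -4. Eliminate M.
In a mixed equilibrium the column player is indifferent between L and R; this condition fixes p.
  the column player's payoff to L: p·5 + (1−p)·(-4) = 9p - 4
  the column player's payoff to R: p·0 + (1−p)·(-3) = 3p - 3
  9p - 4 = 3p - 3  ⇒  6p = 1  ⇒  p = 1/6.

p = 1/6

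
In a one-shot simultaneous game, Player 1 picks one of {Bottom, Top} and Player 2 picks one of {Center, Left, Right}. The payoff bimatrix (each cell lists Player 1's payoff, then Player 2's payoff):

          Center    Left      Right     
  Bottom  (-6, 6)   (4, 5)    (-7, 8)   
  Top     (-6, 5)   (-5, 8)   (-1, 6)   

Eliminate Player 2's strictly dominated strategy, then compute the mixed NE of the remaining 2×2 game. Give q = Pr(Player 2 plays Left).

q = 2/5

Player 2's strategy Center is strictly dominated by Right: 8 > 6 and 6 > 5. Eliminate Center.
Player 1's indifference between Bottom and Top determines Player 2's mixing probability q:
  Player 1's payoff to Bottom: q·4 + (1−q)·(-7) = 11q - 7
  Player 1's payoff to Top: q·(-5) + (1−q)·(-1) = -4q - 1
  11q - 7 = -4q - 1  ⇒  15q = 6  ⇒  q = 2/5.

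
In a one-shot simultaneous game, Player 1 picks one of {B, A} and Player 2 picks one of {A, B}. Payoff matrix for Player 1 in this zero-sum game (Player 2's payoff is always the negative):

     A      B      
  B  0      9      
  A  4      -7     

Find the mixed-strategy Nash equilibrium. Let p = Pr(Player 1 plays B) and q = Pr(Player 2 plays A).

For Player 2 to be willing to mix, Player 2 must be indifferent between A and B, which pins down Player 1's mix.
  Player 2's payoff to A: p·0 + (1−p)·(-4) = 4p - 4
  Player 2's payoff to B: p·(-9) + (1−p)·7 = -16p + 7
  4p - 4 = -16p + 7  ⇒  20p = 11  ⇒  p = 11/20.
Player 2's mix must leave Player 1 indifferent between B and A.
  Player 1's payoff from B: q·0 + (1−q)·9 = -9q + 9
  Player 1's payoff from A: q·4 + (1−q)·(-7) = 11q - 7
  -9q + 9 = 11q - 7  ⇒  -20q = -16  ⇒  q = 4/5.

p = 11/20, q = 4/5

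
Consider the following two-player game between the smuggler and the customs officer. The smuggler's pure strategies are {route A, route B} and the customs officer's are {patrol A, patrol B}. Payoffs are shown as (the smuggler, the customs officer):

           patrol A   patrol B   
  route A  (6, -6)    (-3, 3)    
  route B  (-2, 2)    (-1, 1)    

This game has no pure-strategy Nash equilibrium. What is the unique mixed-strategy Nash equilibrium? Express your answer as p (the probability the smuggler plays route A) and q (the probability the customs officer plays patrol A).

The smuggler's mix must leave the customs officer indifferent between patrol A and patrol B.
  the customs officer's payoff to patrol A: p·(-6) + (1−p)·2 = -8p + 2
  the customs officer's payoff to patrol B: p·3 + (1−p)·1 = 2p + 1
  -8p + 2 = 2p + 1  ⇒  -10p = -1  ⇒  p = 1/10.
The smuggler's indifference between route A and route B determines the customs officer's mixing probability q:
  the smuggler's payoff from route A: q·6 + (1−q)·(-3) = 9q - 3
  the smuggler's payoff from route B: q·(-2) + (1−q)·(-1) = -q - 1
  9q - 3 = -q - 1  ⇒  10q = 2  ⇒  q = 1/5.

p = 1/10, q = 1/5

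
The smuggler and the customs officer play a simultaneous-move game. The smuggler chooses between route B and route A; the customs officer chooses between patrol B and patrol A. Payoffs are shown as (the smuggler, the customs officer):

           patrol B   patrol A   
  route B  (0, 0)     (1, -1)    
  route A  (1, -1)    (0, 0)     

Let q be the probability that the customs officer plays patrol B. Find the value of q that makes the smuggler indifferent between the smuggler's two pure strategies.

For the smuggler to be willing to mix, the smuggler must be indifferent between route B and route A, which pins down the customs officer's mix.
  the smuggler's expected payoff from route B: q·0 + (1−q)·1 = -q + 1
  the smuggler's expected payoff from route A: q·1 + (1−q)·0 = q
  -q + 1 = q  ⇒  -2q = -1  ⇒  q = 1/2.

q = 1/2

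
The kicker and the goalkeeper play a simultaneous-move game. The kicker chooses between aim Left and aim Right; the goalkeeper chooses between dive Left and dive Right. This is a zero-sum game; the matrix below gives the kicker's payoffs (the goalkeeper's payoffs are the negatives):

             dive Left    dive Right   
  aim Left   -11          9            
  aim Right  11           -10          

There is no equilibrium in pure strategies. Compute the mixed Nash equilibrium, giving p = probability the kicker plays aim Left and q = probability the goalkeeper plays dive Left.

p = 21/41, q = 19/41

The kicker's mix must leave the goalkeeper indifferent between dive Left and dive Right.
  the goalkeeper's payoff to dive Left: p·11 + (1−p)·(-11) = 22p - 11
  the goalkeeper's payoff to dive Right: p·(-9) + (1−p)·10 = -19p + 10
  22p - 11 = -19p + 10  ⇒  41p = 21  ⇒  p = 21/41.
In a mixed equilibrium the kicker is indifferent between aim Left and aim Right; this condition fixes q.
  the kicker's payoff from aim Left: q·(-11) + (1−q)·9 = -20q + 9
  the kicker's payoff from aim Right: q·11 + (1−q)·(-10) = 21q - 10
  -20q + 9 = 21q - 10  ⇒  -41q = -19  ⇒  q = 19/41.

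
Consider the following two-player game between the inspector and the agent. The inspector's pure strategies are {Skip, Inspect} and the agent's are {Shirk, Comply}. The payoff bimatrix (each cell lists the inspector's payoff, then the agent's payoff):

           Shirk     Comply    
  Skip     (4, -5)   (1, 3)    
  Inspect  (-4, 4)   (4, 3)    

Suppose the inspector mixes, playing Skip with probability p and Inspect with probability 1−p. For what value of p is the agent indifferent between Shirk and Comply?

In a mixed equilibrium the agent is indifferent between Shirk and Comply; this condition fixes p.
  the agent's payoff from Shirk: p·(-5) + (1−p)·4 = -9p + 4
  the agent's payoff from Comply: p·3 + (1−p)·3 = 3
  -9p + 4 = 3  ⇒  -9p = -1  ⇒  p = 1/9.

p = 1/9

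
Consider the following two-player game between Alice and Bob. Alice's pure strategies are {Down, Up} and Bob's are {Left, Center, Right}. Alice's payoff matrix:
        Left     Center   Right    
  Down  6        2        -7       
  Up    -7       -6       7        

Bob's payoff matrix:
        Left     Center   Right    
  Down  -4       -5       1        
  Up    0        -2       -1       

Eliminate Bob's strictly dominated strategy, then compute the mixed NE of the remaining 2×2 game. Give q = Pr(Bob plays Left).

q = 14/27

Bob's strategy Center is strictly dominated by Left: -4 > -5 and 0 > -2. Eliminate Center.
Alice's indifference between Down and Up determines Bob's mixing probability q:
  Alice's payoff to Down: q·6 + (1−q)·(-7) = 13q - 7
  Alice's payoff to Up: q·(-7) + (1−q)·7 = -14q + 7
  13q - 7 = -14q + 7  ⇒  27q = 14  ⇒  q = 14/27.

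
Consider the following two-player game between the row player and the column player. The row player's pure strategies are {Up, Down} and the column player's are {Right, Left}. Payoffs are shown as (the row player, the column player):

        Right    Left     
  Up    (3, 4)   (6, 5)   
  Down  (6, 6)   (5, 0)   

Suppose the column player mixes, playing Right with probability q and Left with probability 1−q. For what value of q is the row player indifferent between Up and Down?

The row player's indifference between Up and Down determines the column player's mixing probability q:
  the row player's payoff from Up: q·3 + (1−q)·6 = -3q + 6
  the row player's payoff from Down: q·6 + (1−q)·5 = q + 5
  -3q + 6 = q + 5  ⇒  -4q = -1  ⇒  q = 1/4.

q = 1/4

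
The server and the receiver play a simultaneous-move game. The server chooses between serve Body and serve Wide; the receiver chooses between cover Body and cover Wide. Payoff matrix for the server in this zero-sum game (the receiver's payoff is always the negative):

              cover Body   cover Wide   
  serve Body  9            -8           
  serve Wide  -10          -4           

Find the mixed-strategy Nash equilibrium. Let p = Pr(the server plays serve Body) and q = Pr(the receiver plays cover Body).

p = 6/23, q = 4/23

The receiver's indifference between cover Body and cover Wide determines the server's mixing probability p:
  the receiver's expected payoff from cover Body: p·(-9) + (1−p)·10 = -19p + 10
  the receiver's expected payoff from cover Wide: p·8 + (1−p)·4 = 4p + 4
  -19p + 10 = 4p + 4  ⇒  -23p = -6  ⇒  p = 6/23.
The server's indifference between serve Body and serve Wide determines the receiver's mixing probability q:
  the server's payoff from serve Body: q·9 + (1−q)·(-8) = 17q - 8
  the server's payoff from serve Wide: q·(-10) + (1−q)·(-4) = -6q - 4
  17q - 8 = -6q - 4  ⇒  23q = 4  ⇒  q = 4/23.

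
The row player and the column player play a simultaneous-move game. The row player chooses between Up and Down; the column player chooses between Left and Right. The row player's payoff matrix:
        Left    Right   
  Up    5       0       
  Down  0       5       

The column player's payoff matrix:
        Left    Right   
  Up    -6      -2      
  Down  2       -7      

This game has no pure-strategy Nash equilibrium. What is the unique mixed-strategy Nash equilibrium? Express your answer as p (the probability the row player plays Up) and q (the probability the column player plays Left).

p = 9/13, q = 1/2

In a mixed equilibrium the column player is indifferent between Left and Right; this condition fixes p.
  the column player's payoff from Left: p·(-6) + (1−p)·2 = -8p + 2
  the column player's payoff from Right: p·(-2) + (1−p)·(-7) = 5p - 7
  -8p + 2 = 5p - 7  ⇒  -13p = -9  ⇒  p = 9/13.
The row player's indifference between Up and Down determines the column player's mixing probability q:
  the row player's expected payoff from Up: q·5 + (1−q)·0 = 5q
  the row player's expected payoff from Down: q·0 + (1−q)·5 = -5q + 5
  5q = -5q + 5  ⇒  10q = 5  ⇒  q = 1/2.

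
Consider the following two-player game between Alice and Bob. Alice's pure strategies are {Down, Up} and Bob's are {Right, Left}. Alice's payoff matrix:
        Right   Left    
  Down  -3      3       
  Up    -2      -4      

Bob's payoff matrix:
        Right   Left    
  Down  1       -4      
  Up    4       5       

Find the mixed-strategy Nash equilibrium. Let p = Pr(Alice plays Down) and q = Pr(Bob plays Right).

For Bob to be willing to mix, Bob must be indifferent between Right and Left, which pins down Alice's mix.
  Bob's expected payoff from Right: p·1 + (1−p)·4 = -3p + 4
  Bob's expected payoff from Left: p·(-4) + (1−p)·5 = -9p + 5
  -3p + 4 = -9p + 5  ⇒  6p = 1  ⇒  p = 1/6.
Bob's mix must leave Alice indifferent between Down and Up.
  Alice's payoff from Down: q·(-3) + (1−q)·3 = -6q + 3
  Alice's payoff from Up: q·(-2) + (1−q)·(-4) = 2q - 4
  -6q + 3 = 2q - 4  ⇒  -8q = -7  ⇒  q = 7/8.

p = 1/6, q = 7/8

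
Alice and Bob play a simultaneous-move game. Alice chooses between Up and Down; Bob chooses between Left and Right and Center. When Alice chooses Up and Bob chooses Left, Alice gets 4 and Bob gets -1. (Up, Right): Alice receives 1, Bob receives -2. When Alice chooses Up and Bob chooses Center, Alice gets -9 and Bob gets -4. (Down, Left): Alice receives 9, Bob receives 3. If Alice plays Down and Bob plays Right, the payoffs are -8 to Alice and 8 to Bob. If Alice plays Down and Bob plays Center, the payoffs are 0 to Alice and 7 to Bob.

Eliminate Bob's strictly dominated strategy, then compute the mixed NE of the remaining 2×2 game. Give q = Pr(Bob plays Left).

Bob's strategy Center is strictly dominated by Right: -2 > -4 and 8 > 7. Eliminate Center.
Alice's indifference between Up and Down determines Bob's mixing probability q:
  Alice's payoff to Up: q·4 + (1−q)·1 = 3q + 1
  Alice's payoff to Down: q·9 + (1−q)·(-8) = 17q - 8
  3q + 1 = 17q - 8  ⇒  -14q = -9  ⇒  q = 9/14.

q = 9/14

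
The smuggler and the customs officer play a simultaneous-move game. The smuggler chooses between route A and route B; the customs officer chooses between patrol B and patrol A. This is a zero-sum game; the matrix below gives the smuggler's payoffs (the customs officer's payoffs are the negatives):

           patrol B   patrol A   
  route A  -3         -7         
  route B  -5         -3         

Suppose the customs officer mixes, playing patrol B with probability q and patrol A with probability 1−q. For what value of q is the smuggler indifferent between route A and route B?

For the smuggler to be willing to mix, the smuggler must be indifferent between route A and route B, which pins down the customs officer's mix.
  the smuggler's payoff to route A: q·(-3) + (1−q)·(-7) = 4q - 7
  the smuggler's payoff to route B: q·(-5) + (1−q)·(-3) = -2q - 3
  4q - 7 = -2q - 3  ⇒  6q = 4  ⇒  q = 2/3.

q = 2/3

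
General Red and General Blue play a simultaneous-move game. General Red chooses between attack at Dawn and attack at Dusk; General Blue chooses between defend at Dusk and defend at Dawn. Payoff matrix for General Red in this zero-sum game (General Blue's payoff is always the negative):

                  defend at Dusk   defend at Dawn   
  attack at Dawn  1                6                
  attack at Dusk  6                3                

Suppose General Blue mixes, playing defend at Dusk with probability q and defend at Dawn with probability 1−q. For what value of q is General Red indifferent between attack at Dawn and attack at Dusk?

General Red's indifference between attack at Dawn and attack at Dusk determines General Blue's mixing probability q:
  General Red's payoff to attack at Dawn: q·1 + (1−q)·6 = -5q + 6
  General Red's payoff to attack at Dusk: q·6 + (1−q)·3 = 3q + 3
  -5q + 6 = 3q + 3  ⇒  -8q = -3  ⇒  q = 3/8.

q = 3/8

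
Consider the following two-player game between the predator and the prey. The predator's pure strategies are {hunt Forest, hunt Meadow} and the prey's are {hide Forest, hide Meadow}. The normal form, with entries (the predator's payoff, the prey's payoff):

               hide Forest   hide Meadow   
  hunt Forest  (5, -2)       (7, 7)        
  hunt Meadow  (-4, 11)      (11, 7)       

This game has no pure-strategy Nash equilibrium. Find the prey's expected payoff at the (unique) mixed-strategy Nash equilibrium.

In a mixed equilibrium the prey is indifferent between hide Forest and hide Meadow; this condition fixes p.
  the prey's payoff to hide Forest: p·(-2) + (1−p)·11 = -13p + 11
  the prey's payoff to hide Meadow: p·7 + (1−p)·7 = 7
  -13p + 11 = 7  ⇒  -13p = -4  ⇒  p = 4/13.
At equilibrium the prey is indifferent across columns, so the prey's payoff equals the payoff from hide Forest: (4/13)·(-2) + (9/13)·11 = 7.

7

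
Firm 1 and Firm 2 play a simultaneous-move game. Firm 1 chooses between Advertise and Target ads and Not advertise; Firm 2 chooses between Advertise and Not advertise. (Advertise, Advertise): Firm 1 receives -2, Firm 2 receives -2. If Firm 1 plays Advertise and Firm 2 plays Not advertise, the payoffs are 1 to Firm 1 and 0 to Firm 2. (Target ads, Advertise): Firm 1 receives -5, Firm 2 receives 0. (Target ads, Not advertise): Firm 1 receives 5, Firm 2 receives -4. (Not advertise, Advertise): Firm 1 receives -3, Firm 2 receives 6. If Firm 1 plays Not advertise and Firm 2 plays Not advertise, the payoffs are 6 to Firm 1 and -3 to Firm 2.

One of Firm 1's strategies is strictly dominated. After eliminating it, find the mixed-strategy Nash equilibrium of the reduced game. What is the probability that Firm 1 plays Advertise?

Firm 1's strategy Target ads is strictly dominated by Not advertise: -3 > -5 and 6 > 5. Eliminate Target ads.
Set Firm 2's expected payoff from Advertise equal to that from Not advertise:
  Firm 2's expected payoff from Advertise: p·(-2) + (1−p)·6 = -8p + 6
  Firm 2's expected payoff from Not advertise: p·0 + (1−p)·(-3) = 3p - 3
  -8p + 6 = 3p - 3  ⇒  -11p = -9  ⇒  p = 9/11.

p = 9/11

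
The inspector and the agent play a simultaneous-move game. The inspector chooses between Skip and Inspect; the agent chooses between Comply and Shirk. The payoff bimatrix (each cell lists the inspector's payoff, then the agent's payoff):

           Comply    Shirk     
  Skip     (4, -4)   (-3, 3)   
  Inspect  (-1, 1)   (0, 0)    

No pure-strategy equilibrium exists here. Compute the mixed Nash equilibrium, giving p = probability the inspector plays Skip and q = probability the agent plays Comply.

The inspector's mix must leave the agent indifferent between Comply and Shirk.
  the agent's payoff from Comply: p·(-4) + (1−p)·1 = -5p + 1
  the agent's payoff from Shirk: p·3 + (1−p)·0 = 3p
  -5p + 1 = 3p  ⇒  -8p = -1  ⇒  p = 1/8.
In a mixed equilibrium the inspector is indifferent between Skip and Inspect; this condition fixes q.
  the inspector's payoff to Skip: q·4 + (1−q)·(-3) = 7q - 3
  the inspector's payoff to Inspect: q·(-1) + (1−q)·0 = -q
  7q - 3 = -q  ⇒  8q = 3  ⇒  q = 3/8.

p = 1/8, q = 3/8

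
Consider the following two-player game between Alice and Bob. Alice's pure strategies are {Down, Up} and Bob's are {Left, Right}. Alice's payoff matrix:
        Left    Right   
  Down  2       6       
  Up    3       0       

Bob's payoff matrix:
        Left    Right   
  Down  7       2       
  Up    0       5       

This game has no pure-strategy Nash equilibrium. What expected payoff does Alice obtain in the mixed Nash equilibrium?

For Alice to be willing to mix, Alice must be indifferent between Down and Up, which pins down Bob's mix.
  Alice's payoff from Down: q·2 + (1−q)·6 = -4q + 6
  Alice's payoff from Up: q·3 + (1−q)·0 = 3q
  -4q + 6 = 3q  ⇒  -7q = -6  ⇒  q = 6/7.
At equilibrium Alice is indifferent across rows, so Alice's payoff equals the payoff from Down: (6/7)·2 + (1/7)·6 = 18/7.

18/7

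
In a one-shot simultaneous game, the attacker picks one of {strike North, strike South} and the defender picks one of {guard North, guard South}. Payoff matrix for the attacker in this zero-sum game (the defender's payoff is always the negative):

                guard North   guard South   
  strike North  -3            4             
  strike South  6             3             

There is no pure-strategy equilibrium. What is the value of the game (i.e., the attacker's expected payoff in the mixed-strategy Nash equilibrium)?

The defender's mix must leave the attacker indifferent between strike North and strike South.
  the attacker's payoff from strike North: q·(-3) + (1−q)·4 = -7q + 4
  the attacker's payoff from strike South: q·6 + (1−q)·3 = 3q + 3
  -7q + 4 = 3q + 3  ⇒  -10q = -1  ⇒  q = 1/10.
The value is the attacker's expected payoff against this mix (using strike North): (1/10)·(-3) + (9/10)·4 = 33/10.

v = 33/10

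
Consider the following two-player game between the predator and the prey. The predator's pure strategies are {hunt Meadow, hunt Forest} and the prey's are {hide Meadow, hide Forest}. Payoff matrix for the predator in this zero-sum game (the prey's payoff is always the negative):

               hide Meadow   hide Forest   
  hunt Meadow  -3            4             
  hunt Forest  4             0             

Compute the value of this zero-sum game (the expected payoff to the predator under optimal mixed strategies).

Set the predator's expected payoff from hunt Meadow equal to that from hunt Forest:
  the predator's payoff to hunt Meadow: q·(-3) + (1−q)·4 = -7q + 4
  the predator's payoff to hunt Forest: q·4 + (1−q)·0 = 4q
  -7q + 4 = 4q  ⇒  -11q = -4  ⇒  q = 4/11.
The value is the predator's expected payoff against this mix (using hunt Meadow): (4/11)·(-3) + (7/11)·4 = 16/11.

v = 16/11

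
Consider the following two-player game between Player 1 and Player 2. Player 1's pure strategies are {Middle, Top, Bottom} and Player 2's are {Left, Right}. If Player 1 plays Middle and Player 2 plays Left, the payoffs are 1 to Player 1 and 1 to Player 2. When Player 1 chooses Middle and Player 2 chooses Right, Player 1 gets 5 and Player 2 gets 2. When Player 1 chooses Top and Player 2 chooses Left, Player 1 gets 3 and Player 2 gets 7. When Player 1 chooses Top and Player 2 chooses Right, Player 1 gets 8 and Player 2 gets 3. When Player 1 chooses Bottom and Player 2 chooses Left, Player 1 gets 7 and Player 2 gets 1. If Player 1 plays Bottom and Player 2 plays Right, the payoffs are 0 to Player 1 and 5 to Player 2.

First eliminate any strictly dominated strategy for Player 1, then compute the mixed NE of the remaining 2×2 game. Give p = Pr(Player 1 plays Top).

p = 1/2

Player 1's strategy Middle is strictly dominated by Top: 3 > 1 and 8 > 5. Eliminate Middle.
In a mixed equilibrium Player 2 is indifferent between Left and Right; this condition fixes p.
  Player 2's payoff from Left: p·7 + (1−p)·1 = 6p + 1
  Player 2's payoff from Right: p·3 + (1−p)·5 = -2p + 5
  6p + 1 = -2p + 5  ⇒  8p = 4  ⇒  p = 1/2.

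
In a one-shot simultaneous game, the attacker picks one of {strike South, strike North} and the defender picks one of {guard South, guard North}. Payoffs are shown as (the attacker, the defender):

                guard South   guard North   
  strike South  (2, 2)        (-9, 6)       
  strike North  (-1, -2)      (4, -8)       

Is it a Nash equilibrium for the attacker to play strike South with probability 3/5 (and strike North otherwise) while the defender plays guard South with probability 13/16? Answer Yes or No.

Yes

Check the defender's indifference given the attacker's mix p = 3/5:
  payoff from guard South = 2/5; payoff from guard North = 2/5 — equal.
Check the attacker's indifference given the defender's mix q = 13/16:
  payoff from strike South = -1/16; payoff from strike North = -1/16 — equal.
Both players are indifferent, so neither can profitably deviate.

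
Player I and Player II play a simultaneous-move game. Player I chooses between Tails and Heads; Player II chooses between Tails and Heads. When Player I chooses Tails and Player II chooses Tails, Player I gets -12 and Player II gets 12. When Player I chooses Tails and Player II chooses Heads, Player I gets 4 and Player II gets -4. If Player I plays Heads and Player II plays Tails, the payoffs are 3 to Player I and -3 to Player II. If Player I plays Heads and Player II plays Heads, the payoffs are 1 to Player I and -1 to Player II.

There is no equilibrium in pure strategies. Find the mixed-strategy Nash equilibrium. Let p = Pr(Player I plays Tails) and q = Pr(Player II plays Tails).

p = 1/9, q = 1/6

Player II's indifference between Tails and Heads determines Player I's mixing probability p:
  Player II's payoff to Tails: p·12 + (1−p)·(-3) = 15p - 3
  Player II's payoff to Heads: p·(-4) + (1−p)·(-1) = -3p - 1
  15p - 3 = -3p - 1  ⇒  18p = 2  ⇒  p = 1/9.
Player II's mix must leave Player I indifferent between Tails and Heads.
  Player I's expected payoff from Tails: q·(-12) + (1−q)·4 = -16q + 4
  Player I's expected payoff from Heads: q·3 + (1−q)·1 = 2q + 1
  -16q + 4 = 2q + 1  ⇒  -18q = -3  ⇒  q = 1/6.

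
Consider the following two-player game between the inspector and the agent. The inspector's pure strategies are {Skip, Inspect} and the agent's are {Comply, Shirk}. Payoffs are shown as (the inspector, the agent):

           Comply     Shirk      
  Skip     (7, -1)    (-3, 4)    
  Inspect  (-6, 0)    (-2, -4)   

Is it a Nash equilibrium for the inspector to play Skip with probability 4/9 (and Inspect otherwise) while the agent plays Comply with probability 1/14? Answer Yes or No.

Yes

Check the agent's indifference given the inspector's mix p = 4/9:
  payoff from Comply = -4/9; payoff from Shirk = -4/9 — equal.
Check the inspector's indifference given the agent's mix q = 1/14:
  payoff from Skip = -16/7; payoff from Inspect = -16/7 — equal.
Both players are indifferent, so neither can profitably deviate.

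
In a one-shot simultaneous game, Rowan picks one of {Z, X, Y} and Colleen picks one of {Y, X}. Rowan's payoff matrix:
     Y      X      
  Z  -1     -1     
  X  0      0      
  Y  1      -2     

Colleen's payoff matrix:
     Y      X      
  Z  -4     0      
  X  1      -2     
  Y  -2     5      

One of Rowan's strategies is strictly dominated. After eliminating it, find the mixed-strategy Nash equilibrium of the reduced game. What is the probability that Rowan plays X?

p = 7/10

Rowan's strategy Z is strictly dominated by X: 0 > -1 and 0 > -1. Eliminate Z.
Rowan's mix must leave Colleen indifferent between Y and X.
  Colleen's expected payoff from Y: p·1 + (1−p)·(-2) = 3p - 2
  Colleen's expected payoff from X: p·(-2) + (1−p)·5 = -7p + 5
  3p - 2 = -7p + 5  ⇒  10p = 7  ⇒  p = 7/10.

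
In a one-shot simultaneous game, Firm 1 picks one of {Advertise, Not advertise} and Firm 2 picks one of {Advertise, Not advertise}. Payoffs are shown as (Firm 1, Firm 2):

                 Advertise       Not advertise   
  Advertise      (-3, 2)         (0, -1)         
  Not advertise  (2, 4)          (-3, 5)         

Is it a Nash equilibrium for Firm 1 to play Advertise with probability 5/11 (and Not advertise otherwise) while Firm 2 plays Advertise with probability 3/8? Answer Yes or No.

No

Given Firm 1's mix p = 5/11, Firm 2's payoff from Advertise is 34/11 but from Not advertise is 25/11. Firm 2 strictly prefers Advertise, so Firm 2 would not mix.
So the proposed profile is not a Nash equilibrium.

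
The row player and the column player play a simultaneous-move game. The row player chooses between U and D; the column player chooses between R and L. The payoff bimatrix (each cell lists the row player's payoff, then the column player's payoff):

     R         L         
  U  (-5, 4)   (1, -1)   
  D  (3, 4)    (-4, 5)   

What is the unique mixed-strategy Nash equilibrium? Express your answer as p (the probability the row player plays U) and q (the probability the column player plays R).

p = 1/6, q = 5/13

The column player's indifference between R and L determines the row player's mixing probability p:
  the column player's payoff from R: p·4 + (1−p)·4 = 4
  the column player's payoff from L: p·(-1) + (1−p)·5 = -6p + 5
  4 = -6p + 5  ⇒  6p = 1  ⇒  p = 1/6.
The row player's indifference between U and D determines the column player's mixing probability q:
  the row player's expected payoff from U: q·(-5) + (1−q)·1 = -6q + 1
  the row player's expected payoff from D: q·3 + (1−q)·(-4) = 7q - 4
  -6q + 1 = 7q - 4  ⇒  -13q = -5  ⇒  q = 5/13.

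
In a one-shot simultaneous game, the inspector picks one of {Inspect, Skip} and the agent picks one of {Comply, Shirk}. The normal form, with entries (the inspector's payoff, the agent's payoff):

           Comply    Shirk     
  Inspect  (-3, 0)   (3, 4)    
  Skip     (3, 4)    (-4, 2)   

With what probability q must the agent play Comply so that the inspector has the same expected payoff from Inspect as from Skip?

The agent's mix must leave the inspector indifferent between Inspect and Skip.
  the inspector's expected payoff from Inspect: q·(-3) + (1−q)·3 = -6q + 3
  the inspector's expected payoff from Skip: q·3 + (1−q)·(-4) = 7q - 4
  -6q + 3 = 7q - 4  ⇒  -13q = -7  ⇒  q = 7/13.

q = 7/13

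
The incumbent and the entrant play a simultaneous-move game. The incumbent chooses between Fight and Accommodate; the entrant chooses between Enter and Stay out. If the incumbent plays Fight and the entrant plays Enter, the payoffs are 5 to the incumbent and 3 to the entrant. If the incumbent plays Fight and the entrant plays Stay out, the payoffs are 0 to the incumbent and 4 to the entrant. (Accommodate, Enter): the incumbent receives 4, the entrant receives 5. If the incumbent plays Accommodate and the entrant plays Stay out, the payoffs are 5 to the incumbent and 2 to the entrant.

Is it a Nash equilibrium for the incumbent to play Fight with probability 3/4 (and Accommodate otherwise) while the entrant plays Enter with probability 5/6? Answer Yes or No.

Check the entrant's indifference given the incumbent's mix p = 3/4:
  payoff from Enter = 7/2; payoff from Stay out = 7/2 — equal.
Check the incumbent's indifference given the entrant's mix q = 5/6:
  payoff from Fight = 25/6; payoff from Accommodate = 25/6 — equal.
Both players are indifferent, so neither can profitably deviate.

Yes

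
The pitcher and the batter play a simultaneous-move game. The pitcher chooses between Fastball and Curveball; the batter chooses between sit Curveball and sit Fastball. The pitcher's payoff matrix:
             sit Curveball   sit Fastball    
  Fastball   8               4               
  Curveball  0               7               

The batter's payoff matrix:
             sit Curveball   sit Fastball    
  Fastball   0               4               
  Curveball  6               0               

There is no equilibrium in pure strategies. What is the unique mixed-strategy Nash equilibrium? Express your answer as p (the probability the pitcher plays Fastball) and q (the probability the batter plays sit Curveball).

p = 3/5, q = 3/11

The batter's indifference between sit Curveball and sit Fastball determines the pitcher's mixing probability p:
  the batter's payoff from sit Curveball: p·0 + (1−p)·6 = -6p + 6
  the batter's payoff from sit Fastball: p·4 + (1−p)·0 = 4p
  -6p + 6 = 4p  ⇒  -10p = -6  ⇒  p = 3/5.
The batter's mix must leave the pitcher indifferent between Fastball and Curveball.
  the pitcher's payoff to Fastball: q·8 + (1−q)·4 = 4q + 4
  the pitcher's payoff to Curveball: q·0 + (1−q)·7 = -7q + 7
  4q + 4 = -7q + 7  ⇒  11q = 3  ⇒  q = 3/11.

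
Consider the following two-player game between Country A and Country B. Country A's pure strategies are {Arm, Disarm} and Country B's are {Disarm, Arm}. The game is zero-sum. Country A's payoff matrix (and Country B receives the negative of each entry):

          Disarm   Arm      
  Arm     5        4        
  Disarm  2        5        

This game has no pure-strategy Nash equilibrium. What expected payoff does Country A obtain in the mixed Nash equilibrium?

17/4

Set Country A's expected payoff from Arm equal to that from Disarm:
  Country A's expected payoff from Arm: q·5 + (1−q)·4 = q + 4
  Country A's expected payoff from Disarm: q·2 + (1−q)·5 = -3q + 5
  q + 4 = -3q + 5  ⇒  4q = 1  ⇒  q = 1/4.
At equilibrium Country A is indifferent across rows, so Country A's payoff equals the payoff from Arm: (1/4)·5 + (3/4)·4 = 17/4.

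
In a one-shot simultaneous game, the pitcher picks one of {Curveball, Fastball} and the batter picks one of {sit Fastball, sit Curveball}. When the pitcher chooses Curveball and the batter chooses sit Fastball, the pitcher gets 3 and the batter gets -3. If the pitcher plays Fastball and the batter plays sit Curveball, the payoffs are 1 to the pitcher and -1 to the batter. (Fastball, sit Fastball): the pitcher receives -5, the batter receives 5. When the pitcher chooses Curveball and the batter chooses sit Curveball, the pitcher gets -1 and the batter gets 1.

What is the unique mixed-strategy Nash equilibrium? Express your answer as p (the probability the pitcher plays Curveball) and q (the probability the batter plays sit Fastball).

Set the batter's expected payoff from sit Fastball equal to that from sit Curveball:
  the batter's payoff to sit Fastball: p·(-3) + (1−p)·5 = -8p + 5
  the batter's payoff to sit Curveball: p·1 + (1−p)·(-1) = 2p - 1
  -8p + 5 = 2p - 1  ⇒  -10p = -6  ⇒  p = 3/5.
In a mixed equilibrium the pitcher is indifferent between Curveball and Fastball; this condition fixes q.
  the pitcher's payoff to Curveball: q·3 + (1−q)·(-1) = 4q - 1
  the pitcher's payoff to Fastball: q·(-5) + (1−q)·1 = -6q + 1
  4q - 1 = -6q + 1  ⇒  10q = 2  ⇒  q = 1/5.

p = 3/5, q = 1/5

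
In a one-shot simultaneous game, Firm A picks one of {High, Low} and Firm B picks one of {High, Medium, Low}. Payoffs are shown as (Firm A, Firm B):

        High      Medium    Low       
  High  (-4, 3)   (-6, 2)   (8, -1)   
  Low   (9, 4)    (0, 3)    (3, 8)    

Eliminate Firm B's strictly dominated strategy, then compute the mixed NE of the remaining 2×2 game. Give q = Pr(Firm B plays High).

Firm B's strategy Medium is strictly dominated by High: 3 > 2 and 4 > 3. Eliminate Medium.
Firm B's mix must leave Firm A indifferent between High and Low.
  Firm A's payoff from High: q·(-4) + (1−q)·8 = -12q + 8
  Firm A's payoff from Low: q·9 + (1−q)·3 = 6q + 3
  -12q + 8 = 6q + 3  ⇒  -18q = -5  ⇒  q = 5/18.

q = 5/18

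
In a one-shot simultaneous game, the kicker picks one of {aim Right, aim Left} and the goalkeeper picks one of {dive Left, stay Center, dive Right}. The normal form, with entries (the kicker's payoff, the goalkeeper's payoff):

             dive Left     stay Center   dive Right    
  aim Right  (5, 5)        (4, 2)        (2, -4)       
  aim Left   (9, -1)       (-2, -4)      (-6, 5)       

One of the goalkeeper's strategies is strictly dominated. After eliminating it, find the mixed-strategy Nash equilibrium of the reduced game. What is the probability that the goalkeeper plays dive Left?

The goalkeeper's strategy stay Center is strictly dominated by dive Left: 5 > 2 and -1 > -4. Eliminate stay Center.
The goalkeeper's mix must leave the kicker indifferent between aim Right and aim Left.
  the kicker's payoff to aim Right: q·5 + (1−q)·2 = 3q + 2
  the kicker's payoff to aim Left: q·9 + (1−q)·(-6) = 15q - 6
  3q + 2 = 15q - 6  ⇒  -12q = -8  ⇒  q = 2/3.

q = 2/3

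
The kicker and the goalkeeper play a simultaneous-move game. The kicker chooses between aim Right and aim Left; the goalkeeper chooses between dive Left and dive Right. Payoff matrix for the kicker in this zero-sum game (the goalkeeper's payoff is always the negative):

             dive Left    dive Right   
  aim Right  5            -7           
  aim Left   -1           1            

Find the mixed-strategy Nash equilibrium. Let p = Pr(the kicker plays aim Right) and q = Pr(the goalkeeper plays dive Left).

p = 1/7, q = 4/7

In a mixed equilibrium the goalkeeper is indifferent between dive Left and dive Right; this condition fixes p.
  the goalkeeper's payoff to dive Left: p·(-5) + (1−p)·1 = -6p + 1
  the goalkeeper's payoff to dive Right: p·7 + (1−p)·(-1) = 8p - 1
  -6p + 1 = 8p - 1  ⇒  -14p = -2  ⇒  p = 1/7.
The kicker's indifference between aim Right and aim Left determines the goalkeeper's mixing probability q:
  the kicker's expected payoff from aim Right: q·5 + (1−q)·(-7) = 12q - 7
  the kicker's expected payoff from aim Left: q·(-1) + (1−q)·1 = -2q + 1
  12q - 7 = -2q + 1  ⇒  14q = 8  ⇒  q = 4/7.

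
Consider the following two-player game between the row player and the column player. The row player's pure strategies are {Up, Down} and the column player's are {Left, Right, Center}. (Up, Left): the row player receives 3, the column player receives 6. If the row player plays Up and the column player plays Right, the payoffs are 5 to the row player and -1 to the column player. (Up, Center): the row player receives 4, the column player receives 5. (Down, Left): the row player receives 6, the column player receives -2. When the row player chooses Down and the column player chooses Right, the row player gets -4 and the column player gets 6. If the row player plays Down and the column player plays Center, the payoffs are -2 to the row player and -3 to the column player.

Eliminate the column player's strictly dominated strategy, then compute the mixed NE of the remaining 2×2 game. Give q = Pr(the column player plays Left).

The column player's strategy Center is strictly dominated by Left: 6 > 5 and -2 > -3. Eliminate Center.
For the row player to be willing to mix, the row player must be indifferent between Up and Down, which pins down the column player's mix.
  the row player's expected payoff from Up: q·3 + (1−q)·5 = -2q + 5
  the row player's expected payoff from Down: q·6 + (1−q)·(-4) = 10q - 4
  -2q + 5 = 10q - 4  ⇒  -12q = -9  ⇒  q = 3/4.

q = 3/4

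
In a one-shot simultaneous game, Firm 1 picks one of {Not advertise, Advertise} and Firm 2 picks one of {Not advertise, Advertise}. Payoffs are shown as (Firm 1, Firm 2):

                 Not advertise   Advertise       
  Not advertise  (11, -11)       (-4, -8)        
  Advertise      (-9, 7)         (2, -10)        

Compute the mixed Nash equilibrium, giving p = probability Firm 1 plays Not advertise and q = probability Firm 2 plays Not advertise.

p = 17/20, q = 3/13

For Firm 2 to be willing to mix, Firm 2 must be indifferent between Not advertise and Advertise, which pins down Firm 1's mix.
  Firm 2's payoff from Not advertise: p·(-11) + (1−p)·7 = -18p + 7
  Firm 2's payoff from Advertise: p·(-8) + (1−p)·(-10) = 2p - 10
  -18p + 7 = 2p - 10  ⇒  -20p = -17  ⇒  p = 17/20.
Set Firm 1's expected payoff from Not advertise equal to that from Advertise:
  Firm 1's payoff to Not advertise: q·11 + (1−q)·(-4) = 15q - 4
  Firm 1's payoff to Advertise: q·(-9) + (1−q)·2 = -11q + 2
  15q - 4 = -11q + 2  ⇒  26q = 6  ⇒  q = 3/13.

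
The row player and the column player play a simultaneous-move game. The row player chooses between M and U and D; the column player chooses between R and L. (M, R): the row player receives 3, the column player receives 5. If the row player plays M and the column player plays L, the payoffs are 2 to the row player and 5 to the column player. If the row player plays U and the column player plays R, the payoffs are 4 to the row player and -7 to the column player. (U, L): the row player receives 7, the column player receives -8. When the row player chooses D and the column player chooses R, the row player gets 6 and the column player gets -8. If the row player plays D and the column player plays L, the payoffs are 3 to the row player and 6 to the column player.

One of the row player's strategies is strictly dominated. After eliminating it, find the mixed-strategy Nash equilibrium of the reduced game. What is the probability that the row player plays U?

p = 14/15

The row player's strategy M is strictly dominated by D: 6 > 3 and 3 > 2. Eliminate M.
In a mixed equilibrium the column player is indifferent between R and L; this condition fixes p.
  the column player's payoff from R: p·(-7) + (1−p)·(-8) = p - 8
  the column player's payoff from L: p·(-8) + (1−p)·6 = -14p + 6
  p - 8 = -14p + 6  ⇒  15p = 14  ⇒  p = 14/15.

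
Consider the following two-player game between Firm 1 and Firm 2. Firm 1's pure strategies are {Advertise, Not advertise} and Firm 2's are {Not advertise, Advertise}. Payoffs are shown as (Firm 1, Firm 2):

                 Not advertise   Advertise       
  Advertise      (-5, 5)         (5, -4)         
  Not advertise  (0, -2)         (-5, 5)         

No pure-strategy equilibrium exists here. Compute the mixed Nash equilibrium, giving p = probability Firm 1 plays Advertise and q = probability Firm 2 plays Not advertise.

In a mixed equilibrium Firm 2 is indifferent between Not advertise and Advertise; this condition fixes p.
  Firm 2's payoff from Not advertise: p·5 + (1−p)·(-2) = 7p - 2
  Firm 2's payoff from Advertise: p·(-4) + (1−p)·5 = -9p + 5
  7p - 2 = -9p + 5  ⇒  16p = 7  ⇒  p = 7/16.
In a mixed equilibrium Firm 1 is indifferent between Advertise and Not advertise; this condition fixes q.
  Firm 1's expected payoff from Advertise: q·(-5) + (1−q)·5 = -10q + 5
  Firm 1's expected payoff from Not advertise: q·0 + (1−q)·(-5) = 5q - 5
  -10q + 5 = 5q - 5  ⇒  -15q = -10  ⇒  q = 2/3.

p = 7/16, q = 2/3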